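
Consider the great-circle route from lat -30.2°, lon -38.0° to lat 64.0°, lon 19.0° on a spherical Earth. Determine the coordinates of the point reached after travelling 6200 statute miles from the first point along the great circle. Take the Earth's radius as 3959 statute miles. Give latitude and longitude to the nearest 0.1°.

≈ lat 52.9°, lon 0.9°

From cos δ = sin φ₁ sin φ₂ + cos φ₁ cos φ₂ cos Δλ, the central angle is δ ≈ 1.819 rad (104.2°). The total great-circle distance is δ·R ≈ 1.819 × 3959 ≈ 7202 mi, so the target fraction is f = 6200/7202 ≈ 0.861.
Interpolate at f ≈ 0.861 with slerp weights a = sin((1−f)δ)/sin δ ≈ 0.258, b = sin(fδ)/sin δ ≈ 1.032.
p = a·p₁ + b·p₂ ≈ (0.604, 0.010, 0.797); φ = arcsin(p_z) ≈ 52.87°, λ = atan2(p_y, p_x) ≈ 0.93°.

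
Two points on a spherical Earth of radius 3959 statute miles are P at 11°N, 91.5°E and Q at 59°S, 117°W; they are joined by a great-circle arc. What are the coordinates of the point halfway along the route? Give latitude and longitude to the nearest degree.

≈ 49°S, 116°E

Write both endpoints as unit vectors p₁, p₂ with components (cos φ cos λ, cos φ sin λ, sin φ).
The central angle between the endpoints is δ = arccos(p₁·p₂) ≈ 2.224 rad (127.4°).
Interpolate at f = 1/2 with slerp weights a = sin((1−f)δ)/sin δ ≈ 1.129, b = sin(fδ)/sin δ ≈ 1.129.
p = a·p₁ + b·p₂ ≈ (-0.293, 0.590, -0.752); φ = arcsin(p_z) ≈ -48.80°, λ = atan2(p_y, p_x) ≈ 116.42°.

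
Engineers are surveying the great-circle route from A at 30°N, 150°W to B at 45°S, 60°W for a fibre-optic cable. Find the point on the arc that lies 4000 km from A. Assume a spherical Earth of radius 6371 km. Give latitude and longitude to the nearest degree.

≈ 4°N, 124°W

The haversine formula gives a central angle δ ≈ 1.932 rad (110.7°) between the endpoints. The total great-circle distance is δ·R ≈ 1.932 × 6371 ≈ 12310 km, so the target fraction is f = 4000/12310 ≈ 0.325.
Interpolate at f ≈ 0.325 with slerp weights a = sin((1−f)δ)/sin δ ≈ 1.031, b = sin(fδ)/sin δ ≈ 0.628.
p = a·p₁ + b·p₂ ≈ (-0.551, -0.831, 0.072); φ = arcsin(p_z) ≈ 4.11°, λ = atan2(p_y, p_x) ≈ -123.57°.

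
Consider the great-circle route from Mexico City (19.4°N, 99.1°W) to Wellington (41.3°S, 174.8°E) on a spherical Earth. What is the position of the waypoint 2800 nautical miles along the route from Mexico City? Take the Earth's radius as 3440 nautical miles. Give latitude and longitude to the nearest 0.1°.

Convert each endpoint to a unit vector on the sphere (x = cos φ cos λ, y = cos φ sin λ, z = sin φ).
The central angle between the endpoints is δ = arccos(p₁·p₂) ≈ 1.743 rad (99.8°). The total great-circle distance is δ·R ≈ 1.743 × 3440 ≈ 5995 nmi, so the target fraction is f = 2800/5995 ≈ 0.467.
Interpolate at f ≈ 0.467 with slerp weights a = sin((1−f)δ)/sin δ ≈ 0.813, b = sin(fδ)/sin δ ≈ 0.738.
p = a·p₁ + b·p₂ ≈ (-0.673, -0.707, -0.217); φ = arcsin(p_z) ≈ -12.53°, λ = atan2(p_y, p_x) ≈ -133.61°.

≈ 12.5°S, 133.6°W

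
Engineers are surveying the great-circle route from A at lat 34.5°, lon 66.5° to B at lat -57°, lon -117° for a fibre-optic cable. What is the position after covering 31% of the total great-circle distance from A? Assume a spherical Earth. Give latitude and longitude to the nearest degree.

≈ lat -14°, lon 70°

Write both endpoints as unit vectors p₁, p₂ with components (cos φ cos λ, cos φ sin λ, sin φ).
The central angle between the endpoints is δ = arccos(p₁·p₂) ≈ 2.747 rad (157.4°).
Interpolate at f = 0.31 with slerp weights a = sin((1−f)δ)/sin δ ≈ 2.464, b = sin(fδ)/sin δ ≈ 1.955.
p = a·p₁ + b·p₂ ≈ (0.326, 0.913, -0.244); φ = arcsin(p_z) ≈ -14.15°, λ = atan2(p_y, p_x) ≈ 70.34°.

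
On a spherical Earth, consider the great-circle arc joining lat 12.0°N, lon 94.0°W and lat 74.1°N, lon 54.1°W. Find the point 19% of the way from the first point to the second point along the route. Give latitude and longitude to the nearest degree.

The haversine formula gives a central angle δ ≈ 1.153 rad (66.1°) between the endpoints.
Interpolate at f = 0.19 with slerp weights a = sin((1−f)δ)/sin δ ≈ 0.880, b = sin(fδ)/sin δ ≈ 0.238.
p = a·p₁ + b·p₂ ≈ (-0.022, -0.911, 0.412); φ = arcsin(p_z) ≈ 24.30°, λ = atan2(p_y, p_x) ≈ -91.37°.

≈ lat 24°N, lon 91°W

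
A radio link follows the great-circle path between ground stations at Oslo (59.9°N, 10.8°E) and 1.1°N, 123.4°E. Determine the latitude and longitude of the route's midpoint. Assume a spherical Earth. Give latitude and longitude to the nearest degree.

The haversine formula gives a central angle δ ≈ 1.748 rad (100.1°) between the endpoints.
Interpolate at f = 1/2 with slerp weights a = sin((1−f)δ)/sin δ ≈ 0.779, b = sin(fδ)/sin δ ≈ 0.779.
p = a·p₁ + b·p₂ ≈ (-0.045, 0.723, 0.689); φ = arcsin(p_z) ≈ 43.54°, λ = atan2(p_y, p_x) ≈ 93.56°.

≈ 44°N, 94°E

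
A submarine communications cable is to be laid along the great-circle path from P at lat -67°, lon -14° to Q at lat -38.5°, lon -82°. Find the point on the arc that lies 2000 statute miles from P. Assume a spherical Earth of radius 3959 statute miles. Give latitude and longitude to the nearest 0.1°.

Convert each endpoint to a unit vector on the sphere (x = cos φ cos λ, y = cos φ sin λ, z = sin φ).
The central angle between the endpoints is δ = arccos(p₁·p₂) ≈ 0.813 rad (46.6°). The total great-circle distance is δ·R ≈ 0.813 × 3959 ≈ 3217 mi, so the target fraction is f = 2000/3217 ≈ 0.622.
Interpolate at f ≈ 0.622 with slerp weights a = sin((1−f)δ)/sin δ ≈ 0.417, b = sin(fδ)/sin δ ≈ 0.667.
p = a·p₁ + b·p₂ ≈ (0.231, -0.556, -0.799); φ = arcsin(p_z) ≈ -53.00°, λ = atan2(p_y, p_x) ≈ -67.47°.

≈ lat -53.0°, lon -67.5°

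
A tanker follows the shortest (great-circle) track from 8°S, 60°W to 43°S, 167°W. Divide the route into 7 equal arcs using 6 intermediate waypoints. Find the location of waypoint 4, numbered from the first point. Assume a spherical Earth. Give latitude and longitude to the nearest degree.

From cos δ = sin φ₁ sin φ₂ + cos φ₁ cos φ₂ cos Δλ, the central angle is δ ≈ 1.688 rad (96.7°).
Interpolate at f = 4/7 with slerp weights a = sin((1−f)δ)/sin δ ≈ 0.666, b = sin(fδ)/sin δ ≈ 0.827.
p = a·p₁ + b·p₂ ≈ (-0.260, -0.708, -0.657); φ = arcsin(p_z) ≈ -41.08°, λ = atan2(p_y, p_x) ≈ -110.15°.

≈ 41°S, 110°W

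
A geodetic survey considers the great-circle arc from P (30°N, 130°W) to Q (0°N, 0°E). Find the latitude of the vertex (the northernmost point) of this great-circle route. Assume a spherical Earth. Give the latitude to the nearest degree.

The great circle lies in the plane with unit normal n̂ = (p₁ × p₂)/|p₁ × p₂|.
Here n̂_z ≈ +0.799; the vertex latitude is φ_max = arccos|n̂_z| ≈ 37.0°.

≈ 37°N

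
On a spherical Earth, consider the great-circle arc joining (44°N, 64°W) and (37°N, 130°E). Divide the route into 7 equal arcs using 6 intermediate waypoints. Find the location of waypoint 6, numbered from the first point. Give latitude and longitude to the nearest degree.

The haversine formula gives a central angle δ ≈ 1.711 rad (98.0°) between the endpoints.
Interpolate at f = 6/7 with slerp weights a = sin((1−f)δ)/sin δ ≈ 0.244, b = sin(fδ)/sin δ ≈ 1.004.
p = a·p₁ + b·p₂ ≈ (-0.439, 0.456, 0.774); φ = arcsin(p_z) ≈ 50.73°, λ = atan2(p_y, p_x) ≈ 133.85°.

≈ (51°N, 134°E)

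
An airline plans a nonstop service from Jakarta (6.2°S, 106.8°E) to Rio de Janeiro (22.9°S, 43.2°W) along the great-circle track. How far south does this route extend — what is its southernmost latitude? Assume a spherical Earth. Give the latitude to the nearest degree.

≈ 46°S

The great circle lies in the plane with unit normal n̂ = (p₁ × p₂)/|p₁ × p₂|.
Here n̂_z ≈ -0.694; the vertex latitude is φ_max = arccos|n̂_z| ≈ 46.1°.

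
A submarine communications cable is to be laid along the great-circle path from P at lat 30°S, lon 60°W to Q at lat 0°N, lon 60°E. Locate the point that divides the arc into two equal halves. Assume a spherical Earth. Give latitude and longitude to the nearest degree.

≈ lat 28°S, lon 7°E

From cos δ = sin φ₁ sin φ₂ + cos φ₁ cos φ₂ cos Δλ, the central angle is δ ≈ 2.019 rad (115.7°).
Interpolate at f = 1/2 with slerp weights a = sin((1−f)δ)/sin δ ≈ 0.939, b = sin(fδ)/sin δ ≈ 0.939.
p = a·p₁ + b·p₂ ≈ (0.876, 0.109, -0.470); φ = arcsin(p_z) ≈ -28.00°, λ = atan2(p_y, p_x) ≈ 7.09°.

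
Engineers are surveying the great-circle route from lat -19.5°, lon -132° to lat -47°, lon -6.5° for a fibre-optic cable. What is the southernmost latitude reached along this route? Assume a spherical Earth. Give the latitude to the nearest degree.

≈ -58°

The great circle lies in the plane with unit normal n̂ = (p₁ × p₂)/|p₁ × p₂|.
Here n̂_z ≈ +0.528; the vertex latitude is φ_max = arccos|n̂_z| ≈ 58.1°.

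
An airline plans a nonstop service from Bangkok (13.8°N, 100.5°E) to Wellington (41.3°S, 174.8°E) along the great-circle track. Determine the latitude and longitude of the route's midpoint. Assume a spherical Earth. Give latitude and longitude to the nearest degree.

≈ (17°S, 132°E)

Write both endpoints as unit vectors p₁, p₂ with components (cos φ cos λ, cos φ sin λ, sin φ).
The central angle between the endpoints is δ = arccos(p₁·p₂) ≈ 1.531 rad (87.7°).
Interpolate at f = 1/2 with slerp weights a = sin((1−f)δ)/sin δ ≈ 0.693, b = sin(fδ)/sin δ ≈ 0.693.
p = a·p₁ + b·p₂ ≈ (-0.641, 0.709, -0.292); φ = arcsin(p_z) ≈ -16.99°, λ = atan2(p_y, p_x) ≈ 132.13°.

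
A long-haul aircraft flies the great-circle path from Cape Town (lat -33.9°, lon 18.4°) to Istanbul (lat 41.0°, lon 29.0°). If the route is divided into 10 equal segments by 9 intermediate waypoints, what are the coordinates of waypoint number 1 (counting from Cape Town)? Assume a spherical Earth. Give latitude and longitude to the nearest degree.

≈ lat -26°, lon 20°

Write both endpoints as unit vectors p₁, p₂ with components (cos φ cos λ, cos φ sin λ, sin φ).
The central angle between the endpoints is δ = arccos(p₁·p₂) ≈ 1.318 rad (75.5°).
Interpolate at f = 1/10 with slerp weights a = sin((1−f)δ)/sin δ ≈ 0.957, b = sin(fδ)/sin δ ≈ 0.136.
p = a·p₁ + b·p₂ ≈ (0.844, 0.301, -0.445); φ = arcsin(p_z) ≈ -26.42°, λ = atan2(p_y, p_x) ≈ 19.61°.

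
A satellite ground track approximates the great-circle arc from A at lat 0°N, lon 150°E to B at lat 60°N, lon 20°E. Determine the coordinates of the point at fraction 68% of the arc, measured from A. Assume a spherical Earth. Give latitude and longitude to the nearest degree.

≈ lat 62°N, lon 95°E

From cos δ = sin φ₁ sin φ₂ + cos φ₁ cos φ₂ cos Δλ, the central angle is δ ≈ 1.898 rad (108.7°).
Interpolate at f = 0.68 with slerp weights a = sin((1−f)δ)/sin δ ≈ 0.603, b = sin(fδ)/sin δ ≈ 1.015.
p = a·p₁ + b·p₂ ≈ (-0.045, 0.475, 0.879); φ = arcsin(p_z) ≈ 61.51°, λ = atan2(p_y, p_x) ≈ 95.43°.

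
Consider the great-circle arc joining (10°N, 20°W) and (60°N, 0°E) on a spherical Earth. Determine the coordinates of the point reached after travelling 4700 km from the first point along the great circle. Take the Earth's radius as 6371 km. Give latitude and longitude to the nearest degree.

≈ (51°N, 7°W)

Convert each endpoint to a unit vector on the sphere (x = cos φ cos λ, y = cos φ sin λ, z = sin φ).
The central angle between the endpoints is δ = arccos(p₁·p₂) ≈ 0.911 rad (52.2°). The total great-circle distance is δ·R ≈ 0.911 × 6371 ≈ 5803 km, so the target fraction is f = 4700/5803 ≈ 0.810.
Interpolate at f ≈ 0.810 with slerp weights a = sin((1−f)δ)/sin δ ≈ 0.218, b = sin(fδ)/sin δ ≈ 0.851.
p = a·p₁ + b·p₂ ≈ (0.627, -0.073, 0.775); φ = arcsin(p_z) ≈ 50.82°, λ = atan2(p_y, p_x) ≈ -6.68°.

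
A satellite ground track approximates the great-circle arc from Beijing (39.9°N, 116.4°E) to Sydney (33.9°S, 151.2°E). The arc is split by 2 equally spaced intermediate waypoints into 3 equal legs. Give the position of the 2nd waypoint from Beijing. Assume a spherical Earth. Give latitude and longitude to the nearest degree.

≈ (9°S, 139°E)

Write both endpoints as unit vectors p₁, p₂ with components (cos φ cos λ, cos φ sin λ, sin φ).
The central angle between the endpoints is δ = arccos(p₁·p₂) ≈ 1.405 rad (80.5°).
Interpolate at f = 2/3 with slerp weights a = sin((1−f)δ)/sin δ ≈ 0.458, b = sin(fδ)/sin δ ≈ 0.817.
p = a·p₁ + b·p₂ ≈ (-0.750, 0.641, -0.162); φ = arcsin(p_z) ≈ -9.32°, λ = atan2(p_y, p_x) ≈ 139.48°.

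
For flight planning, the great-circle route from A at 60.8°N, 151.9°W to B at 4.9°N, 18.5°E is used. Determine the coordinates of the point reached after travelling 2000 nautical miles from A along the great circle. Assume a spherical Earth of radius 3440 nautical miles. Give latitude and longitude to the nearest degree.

≈ 83°N, 29°W

Write both endpoints as unit vectors p₁, p₂ with components (cos φ cos λ, cos φ sin λ, sin φ).
The central angle between the endpoints is δ = arccos(p₁·p₂) ≈ 1.987 rad (113.9°). The total great-circle distance is δ·R ≈ 1.987 × 3440 ≈ 6837 nmi, so the target fraction is f = 2000/6837 ≈ 0.293.
Interpolate at f ≈ 0.293 with slerp weights a = sin((1−f)δ)/sin δ ≈ 1.079, b = sin(fδ)/sin δ ≈ 0.601.
p = a·p₁ + b·p₂ ≈ (0.103, -0.058, 0.993); φ = arcsin(p_z) ≈ 83.20°, λ = atan2(p_y, p_x) ≈ -29.34°.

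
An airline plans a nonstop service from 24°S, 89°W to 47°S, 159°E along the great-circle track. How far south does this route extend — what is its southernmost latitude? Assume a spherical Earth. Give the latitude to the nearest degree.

≈ 55°S

The great circle lies in the plane with unit normal n̂ = (p₁ × p₂)/|p₁ × p₂|.
Here n̂_z ≈ -0.579; the vertex latitude is φ_max = arccos|n̂_z| ≈ 54.6°.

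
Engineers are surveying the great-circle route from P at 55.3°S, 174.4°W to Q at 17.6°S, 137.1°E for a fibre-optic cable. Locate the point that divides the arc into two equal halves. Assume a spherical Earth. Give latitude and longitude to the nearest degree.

≈ 39°S, 155°E

Convert each endpoint to a unit vector on the sphere (x = cos φ cos λ, y = cos φ sin λ, z = sin φ).
The central angle between the endpoints is δ = arccos(p₁·p₂) ≈ 0.917 rad (52.5°).
Interpolate at f = 1/2 with slerp weights a = sin((1−f)δ)/sin δ ≈ 0.558, b = sin(fδ)/sin δ ≈ 0.558.
p = a·p₁ + b·p₂ ≈ (-0.705, 0.331, -0.627); φ = arcsin(p_z) ≈ -38.83°, λ = atan2(p_y, p_x) ≈ 154.87°.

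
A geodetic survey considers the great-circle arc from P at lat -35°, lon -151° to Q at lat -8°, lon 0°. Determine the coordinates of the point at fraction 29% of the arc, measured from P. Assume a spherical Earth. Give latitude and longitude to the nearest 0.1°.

≈ lat -57.9°, lon -106.1°

Write both endpoints as unit vectors p₁, p₂ with components (cos φ cos λ, cos φ sin λ, sin φ).
The central angle between the endpoints is δ = arccos(p₁·p₂) ≈ 2.252 rad (129.0°).
Interpolate at f = 0.29 with slerp weights a = sin((1−f)δ)/sin δ ≈ 1.287, b = sin(fδ)/sin δ ≈ 0.782.
p = a·p₁ + b·p₂ ≈ (-0.147, -0.511, -0.847); φ = arcsin(p_z) ≈ -57.87°, λ = atan2(p_y, p_x) ≈ -106.08°.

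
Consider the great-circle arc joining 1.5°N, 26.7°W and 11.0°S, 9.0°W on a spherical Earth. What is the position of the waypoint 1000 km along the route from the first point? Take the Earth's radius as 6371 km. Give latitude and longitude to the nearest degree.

From cos δ = sin φ₁ sin φ₂ + cos φ₁ cos φ₂ cos Δλ, the central angle is δ ≈ 0.377 rad (21.6°). The total great-circle distance is δ·R ≈ 0.377 × 6371 ≈ 2401 km, so the target fraction is f = 1000/2401 ≈ 0.417.
Interpolate at f ≈ 0.417 with slerp weights a = sin((1−f)δ)/sin δ ≈ 0.593, b = sin(fδ)/sin δ ≈ 0.425.
p = a·p₁ + b·p₂ ≈ (0.941, -0.331, -0.066); φ = arcsin(p_z) ≈ -3.76°, λ = atan2(p_y, p_x) ≈ -19.40°.

≈ 4°S, 19°W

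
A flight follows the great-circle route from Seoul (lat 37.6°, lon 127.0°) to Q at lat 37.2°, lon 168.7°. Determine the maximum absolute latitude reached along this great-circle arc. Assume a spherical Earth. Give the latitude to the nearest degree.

The great circle lies in the plane with unit normal n̂ = (p₁ × p₂)/|p₁ × p₂|.
Here n̂_z ≈ +0.774; the vertex latitude is φ_max = arccos|n̂_z| ≈ 39.3°.

≈ 39°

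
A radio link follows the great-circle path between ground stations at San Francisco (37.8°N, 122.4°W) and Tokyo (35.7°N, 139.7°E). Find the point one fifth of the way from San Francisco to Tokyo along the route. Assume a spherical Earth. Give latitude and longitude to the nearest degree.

≈ 45°N, 140°W

Convert each endpoint to a unit vector on the sphere (x = cos φ cos λ, y = cos φ sin λ, z = sin φ).
The central angle between the endpoints is δ = arccos(p₁·p₂) ≈ 1.298 rad (74.4°).
Interpolate at f = 1/5 with slerp weights a = sin((1−f)δ)/sin δ ≈ 0.895, b = sin(fδ)/sin δ ≈ 0.267.
p = a·p₁ + b·p₂ ≈ (-0.544, -0.457, 0.704); φ = arcsin(p_z) ≈ 44.74°, λ = atan2(p_y, p_x) ≈ -139.97°.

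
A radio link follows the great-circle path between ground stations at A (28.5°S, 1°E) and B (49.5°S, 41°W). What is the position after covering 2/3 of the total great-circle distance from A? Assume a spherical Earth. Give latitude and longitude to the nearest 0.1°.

Write both endpoints as unit vectors p₁, p₂ with components (cos φ cos λ, cos φ sin λ, sin φ).
The central angle between the endpoints is δ = arccos(p₁·p₂) ≈ 0.665 rad (38.1°).
Interpolate at f = 2/3 with slerp weights a = sin((1−f)δ)/sin δ ≈ 0.356, b = sin(fδ)/sin δ ≈ 0.695.
p = a·p₁ + b·p₂ ≈ (0.654, -0.291, -0.699); φ = arcsin(p_z) ≈ -44.31°, λ = atan2(p_y, p_x) ≈ -23.97°.

≈ (44.3°S, 24.0°W)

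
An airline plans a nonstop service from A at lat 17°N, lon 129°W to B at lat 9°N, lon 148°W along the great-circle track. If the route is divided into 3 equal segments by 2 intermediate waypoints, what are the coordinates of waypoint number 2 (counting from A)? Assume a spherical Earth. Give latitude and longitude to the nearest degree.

Write both endpoints as unit vectors p₁, p₂ with components (cos φ cos λ, cos φ sin λ, sin φ).
The central angle between the endpoints is δ = arccos(p₁·p₂) ≈ 0.352 rad (20.1°).
Interpolate at f = 2/3 with slerp weights a = sin((1−f)δ)/sin δ ≈ 0.340, b = sin(fδ)/sin δ ≈ 0.674.
p = a·p₁ + b·p₂ ≈ (-0.769, -0.605, 0.205); φ = arcsin(p_z) ≈ 11.82°, λ = atan2(p_y, p_x) ≈ -141.80°.

≈ lat 12°N, lon 142°W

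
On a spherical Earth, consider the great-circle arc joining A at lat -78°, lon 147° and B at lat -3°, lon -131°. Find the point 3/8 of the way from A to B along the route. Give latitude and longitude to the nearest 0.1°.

≈ lat -54.6°, lon -147.6°

Write both endpoints as unit vectors p₁, p₂ with components (cos φ cos λ, cos φ sin λ, sin φ).
The central angle between the endpoints is δ = arccos(p₁·p₂) ≈ 1.491 rad (85.4°).
Interpolate at f = 3/8 with slerp weights a = sin((1−f)δ)/sin δ ≈ 0.805, b = sin(fδ)/sin δ ≈ 0.532.
p = a·p₁ + b·p₂ ≈ (-0.489, -0.310, -0.815); φ = arcsin(p_z) ≈ -54.63°, λ = atan2(p_y, p_x) ≈ -147.64°.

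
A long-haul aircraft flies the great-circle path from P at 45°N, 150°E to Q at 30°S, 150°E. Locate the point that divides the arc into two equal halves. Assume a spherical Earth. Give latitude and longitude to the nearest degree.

Write both endpoints as unit vectors p₁, p₂ with components (cos φ cos λ, cos φ sin λ, sin φ).
The central angle between the endpoints is δ = arccos(p₁·p₂) ≈ 1.309 rad (75.0°).
Interpolate at f = 1/2 with slerp weights a = sin((1−f)δ)/sin δ ≈ 0.630, b = sin(fδ)/sin δ ≈ 0.630.
p = a·p₁ + b·p₂ ≈ (-0.859, 0.496, 0.131); φ = arcsin(p_z) ≈ 7.50°, λ = atan2(p_y, p_x) ≈ 150.00°.

≈ 7°N, 150°E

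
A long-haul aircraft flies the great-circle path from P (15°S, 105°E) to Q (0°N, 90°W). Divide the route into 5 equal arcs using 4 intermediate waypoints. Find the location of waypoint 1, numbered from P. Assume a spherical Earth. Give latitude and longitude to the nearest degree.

Write both endpoints as unit vectors p₁, p₂ with components (cos φ cos λ, cos φ sin λ, sin φ).
The central angle between the endpoints is δ = arccos(p₁·p₂) ≈ 2.773 rad (158.9°).
Interpolate at f = 1/5 with slerp weights a = sin((1−f)δ)/sin δ ≈ 2.216, b = sin(fδ)/sin δ ≈ 1.464.
p = a·p₁ + b·p₂ ≈ (-0.554, 0.604, -0.573); φ = arcsin(p_z) ≈ -34.99°, λ = atan2(p_y, p_x) ≈ 132.54°.

≈ (35°S, 133°E)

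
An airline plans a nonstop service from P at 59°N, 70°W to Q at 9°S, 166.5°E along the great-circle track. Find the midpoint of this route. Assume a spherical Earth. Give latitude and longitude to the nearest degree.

Convert each endpoint to a unit vector on the sphere (x = cos φ cos λ, y = cos φ sin λ, z = sin φ).
The central angle between the endpoints is δ = arccos(p₁·p₂) ≈ 1.999 rad (114.5°).
Interpolate at f = 1/2 with slerp weights a = sin((1−f)δ)/sin δ ≈ 0.924, b = sin(fδ)/sin δ ≈ 0.924.
p = a·p₁ + b·p₂ ≈ (-0.725, -0.234, 0.648); φ = arcsin(p_z) ≈ 40.37°, λ = atan2(p_y, p_x) ≈ -162.09°.

≈ 40°N, 162°W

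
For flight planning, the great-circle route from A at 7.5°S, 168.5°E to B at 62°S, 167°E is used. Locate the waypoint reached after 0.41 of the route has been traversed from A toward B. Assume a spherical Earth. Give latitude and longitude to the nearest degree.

Write both endpoints as unit vectors p₁, p₂ with components (cos φ cos λ, cos φ sin λ, sin φ).
The central angle between the endpoints is δ = arccos(p₁·p₂) ≈ 0.951 rad (54.5°).
Interpolate at f = 0.41 with slerp weights a = sin((1−f)δ)/sin δ ≈ 0.654, b = sin(fδ)/sin δ ≈ 0.467.
p = a·p₁ + b·p₂ ≈ (-0.849, 0.179, -0.498); φ = arcsin(p_z) ≈ -29.85°, λ = atan2(p_y, p_x) ≈ 168.12°.

≈ 30°S, 168°E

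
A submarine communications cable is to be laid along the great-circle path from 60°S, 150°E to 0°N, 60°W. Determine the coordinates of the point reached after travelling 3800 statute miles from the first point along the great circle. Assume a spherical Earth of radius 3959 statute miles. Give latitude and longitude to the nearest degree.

Write both endpoints as unit vectors p₁, p₂ with components (cos φ cos λ, cos φ sin λ, sin φ).
The central angle between the endpoints is δ = arccos(p₁·p₂) ≈ 2.019 rad (115.7°). The total great-circle distance is δ·R ≈ 2.019 × 3959 ≈ 7992 mi, so the target fraction is f = 3800/7992 ≈ 0.475.
Interpolate at f ≈ 0.475 with slerp weights a = sin((1−f)δ)/sin δ ≈ 0.967, b = sin(fδ)/sin δ ≈ 0.909.
p = a·p₁ + b·p₂ ≈ (0.036, -0.545, -0.838); φ = arcsin(p_z) ≈ -56.88°, λ = atan2(p_y, p_x) ≈ -86.27°.

≈ 57°S, 86°W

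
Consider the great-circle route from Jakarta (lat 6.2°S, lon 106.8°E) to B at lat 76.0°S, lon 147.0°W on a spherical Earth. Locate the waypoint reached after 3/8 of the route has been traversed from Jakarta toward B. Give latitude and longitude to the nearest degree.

≈ lat 38°S, lon 116°E

From cos δ = sin φ₁ sin φ₂ + cos φ₁ cos φ₂ cos Δλ, the central angle is δ ≈ 1.533 rad (87.8°).
Interpolate at f = 3/8 with slerp weights a = sin((1−f)δ)/sin δ ≈ 0.819, b = sin(fδ)/sin δ ≈ 0.544.
p = a·p₁ + b·p₂ ≈ (-0.346, 0.708, -0.616); φ = arcsin(p_z) ≈ -38.05°, λ = atan2(p_y, p_x) ≈ 116.04°.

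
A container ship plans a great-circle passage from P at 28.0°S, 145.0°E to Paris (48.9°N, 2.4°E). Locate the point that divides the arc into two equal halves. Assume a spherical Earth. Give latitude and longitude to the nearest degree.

≈ 28°N, 97°E

Convert each endpoint to a unit vector on the sphere (x = cos φ cos λ, y = cos φ sin λ, z = sin φ).
The central angle between the endpoints is δ = arccos(p₁·p₂) ≈ 2.523 rad (144.6°).
Interpolate at f = 1/2 with slerp weights a = sin((1−f)δ)/sin δ ≈ 1.643, b = sin(fδ)/sin δ ≈ 1.643.
p = a·p₁ + b·p₂ ≈ (-0.109, 0.878, 0.467); φ = arcsin(p_z) ≈ 27.83°, λ = atan2(p_y, p_x) ≈ 97.10°.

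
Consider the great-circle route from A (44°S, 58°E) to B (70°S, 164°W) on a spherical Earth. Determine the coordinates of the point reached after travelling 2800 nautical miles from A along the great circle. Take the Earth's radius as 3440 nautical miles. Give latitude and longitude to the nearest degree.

Write both endpoints as unit vectors p₁, p₂ with components (cos φ cos λ, cos φ sin λ, sin φ).
The central angle between the endpoints is δ = arccos(p₁·p₂) ≈ 1.082 rad (62.0°). The total great-circle distance is δ·R ≈ 1.082 × 3440 ≈ 3721 nmi, so the target fraction is f = 2800/3721 ≈ 0.753.
Interpolate at f ≈ 0.753 with slerp weights a = sin((1−f)δ)/sin δ ≈ 0.300, b = sin(fδ)/sin δ ≈ 0.824.
p = a·p₁ + b·p₂ ≈ (-0.157, 0.105, -0.982); φ = arcsin(p_z) ≈ -79.13°, λ = atan2(p_y, p_x) ≈ 146.13°.

≈ (79°S, 146°E)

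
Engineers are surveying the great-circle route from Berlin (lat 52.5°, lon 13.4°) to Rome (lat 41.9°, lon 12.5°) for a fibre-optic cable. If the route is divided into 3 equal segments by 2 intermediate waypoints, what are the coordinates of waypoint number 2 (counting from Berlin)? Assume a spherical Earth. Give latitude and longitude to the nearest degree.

Write both endpoints as unit vectors p₁, p₂ with components (cos φ cos λ, cos φ sin λ, sin φ).
The central angle between the endpoints is δ = arccos(p₁·p₂) ≈ 0.185 rad (10.6°).
Interpolate at f = 2/3 with slerp weights a = sin((1−f)δ)/sin δ ≈ 0.335, b = sin(fδ)/sin δ ≈ 0.669.
p = a·p₁ + b·p₂ ≈ (0.684, 0.155, 0.712); φ = arcsin(p_z) ≈ 45.43°, λ = atan2(p_y, p_x) ≈ 12.76°.

≈ lat 45°, lon 13°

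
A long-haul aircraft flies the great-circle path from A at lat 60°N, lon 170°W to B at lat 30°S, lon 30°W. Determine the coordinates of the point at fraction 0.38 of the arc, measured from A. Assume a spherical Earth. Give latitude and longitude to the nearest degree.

Write both endpoints as unit vectors p₁, p₂ with components (cos φ cos λ, cos φ sin λ, sin φ).
The central angle between the endpoints is δ = arccos(p₁·p₂) ≈ 2.441 rad (139.9°).
Interpolate at f = 0.38 with slerp weights a = sin((1−f)δ)/sin δ ≈ 1.549, b = sin(fδ)/sin δ ≈ 1.242.
p = a·p₁ + b·p₂ ≈ (0.169, -0.672, 0.721); φ = arcsin(p_z) ≈ 46.12°, λ = atan2(p_y, p_x) ≈ -75.93°.

≈ lat 46°N, lon 76°W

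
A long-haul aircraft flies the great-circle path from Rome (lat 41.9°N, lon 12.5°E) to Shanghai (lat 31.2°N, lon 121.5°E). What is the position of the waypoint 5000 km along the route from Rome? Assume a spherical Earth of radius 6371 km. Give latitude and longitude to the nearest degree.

≈ lat 51°N, lon 79°E

The haversine formula gives a central angle δ ≈ 1.432 rad (82.0°) between the endpoints. The total great-circle distance is δ·R ≈ 1.432 × 6371 ≈ 9121 km, so the target fraction is f = 5000/9121 ≈ 0.548.
Interpolate at f ≈ 0.548 with slerp weights a = sin((1−f)δ)/sin δ ≈ 0.609, b = sin(fδ)/sin δ ≈ 0.714.
p = a·p₁ + b·p₂ ≈ (0.123, 0.618, 0.776); φ = arcsin(p_z) ≈ 50.90°, λ = atan2(p_y, p_x) ≈ 78.72°.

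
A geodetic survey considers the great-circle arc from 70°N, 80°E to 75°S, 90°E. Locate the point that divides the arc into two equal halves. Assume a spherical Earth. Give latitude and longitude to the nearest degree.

≈ 3°S, 84°E

Write both endpoints as unit vectors p₁, p₂ with components (cos φ cos λ, cos φ sin λ, sin φ).
The central angle between the endpoints is δ = arccos(p₁·p₂) ≈ 2.533 rad (145.1°).
Interpolate at f = 1/2 with slerp weights a = sin((1−f)δ)/sin δ ≈ 1.669, b = sin(fδ)/sin δ ≈ 1.669.
p = a·p₁ + b·p₂ ≈ (0.099, 0.994, -0.044); φ = arcsin(p_z) ≈ -2.51°, λ = atan2(p_y, p_x) ≈ 84.31°.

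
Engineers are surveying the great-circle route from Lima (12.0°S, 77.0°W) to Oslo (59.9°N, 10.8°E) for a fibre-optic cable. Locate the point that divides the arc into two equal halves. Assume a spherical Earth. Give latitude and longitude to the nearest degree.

≈ (30°N, 50°W)

Write both endpoints as unit vectors p₁, p₂ with components (cos φ cos λ, cos φ sin λ, sin φ).
The central angle between the endpoints is δ = arccos(p₁·p₂) ≈ 1.733 rad (99.3°).
Interpolate at f = 1/2 with slerp weights a = sin((1−f)δ)/sin δ ≈ 0.772, b = sin(fδ)/sin δ ≈ 0.772.
p = a·p₁ + b·p₂ ≈ (0.550, -0.663, 0.507); φ = arcsin(p_z) ≈ 30.49°, λ = atan2(p_y, p_x) ≈ -50.32°.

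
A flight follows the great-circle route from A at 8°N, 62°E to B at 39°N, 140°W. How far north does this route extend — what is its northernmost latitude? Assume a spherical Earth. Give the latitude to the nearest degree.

The great circle lies in the plane with unit normal n̂ = (p₁ × p₂)/|p₁ × p₂|.
Here n̂_z ≈ +0.370; the vertex latitude is φ_max = arccos|n̂_z| ≈ 68.3°.
Check via Clairaut: cos φ_max = |cos φ₁| · sin C = cos(8.0°)·sin(21.9°) ≈ 0.370, again giving ≈ 68.3°.

≈ 68°N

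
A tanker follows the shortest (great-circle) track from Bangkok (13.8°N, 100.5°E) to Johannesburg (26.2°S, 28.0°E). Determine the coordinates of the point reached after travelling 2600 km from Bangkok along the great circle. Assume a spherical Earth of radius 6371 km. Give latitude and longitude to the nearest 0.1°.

≈ 1.5°N, 80.4°E

Convert each endpoint to a unit vector on the sphere (x = cos φ cos λ, y = cos φ sin λ, z = sin φ).
The central angle between the endpoints is δ = arccos(p₁·p₂) ≈ 1.413 rad (81.0°). The total great-circle distance is δ·R ≈ 1.413 × 6371 ≈ 9005 km, so the target fraction is f = 2600/9005 ≈ 0.289.
Interpolate at f ≈ 0.289 with slerp weights a = sin((1−f)δ)/sin δ ≈ 0.855, b = sin(fδ)/sin δ ≈ 0.402.
p = a·p₁ + b·p₂ ≈ (0.167, 0.986, 0.027); φ = arcsin(p_z) ≈ 1.52°, λ = atan2(p_y, p_x) ≈ 80.38°.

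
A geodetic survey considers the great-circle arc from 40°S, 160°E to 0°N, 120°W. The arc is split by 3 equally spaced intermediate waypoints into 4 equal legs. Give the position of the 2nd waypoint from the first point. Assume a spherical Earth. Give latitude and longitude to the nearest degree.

≈ 25°S, 154°W

Write both endpoints as unit vectors p₁, p₂ with components (cos φ cos λ, cos φ sin λ, sin φ).
The central angle between the endpoints is δ = arccos(p₁·p₂) ≈ 1.437 rad (82.4°).
Interpolate at f = 2/4 with slerp weights a = sin((1−f)δ)/sin δ ≈ 0.664, b = sin(fδ)/sin δ ≈ 0.664.
p = a·p₁ + b·p₂ ≈ (-0.810, -0.401, -0.427); φ = arcsin(p_z) ≈ -25.28°, λ = atan2(p_y, p_x) ≈ -153.66°.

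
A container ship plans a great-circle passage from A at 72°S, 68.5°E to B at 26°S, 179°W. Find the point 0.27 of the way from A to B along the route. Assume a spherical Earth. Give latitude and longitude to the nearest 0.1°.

≈ 71.3°S, 133.1°E

Convert each endpoint to a unit vector on the sphere (x = cos φ cos λ, y = cos φ sin λ, z = sin φ).
The central angle between the endpoints is δ = arccos(p₁·p₂) ≈ 1.255 rad (71.9°).
Interpolate at f = 0.27 with slerp weights a = sin((1−f)δ)/sin δ ≈ 0.835, b = sin(fδ)/sin δ ≈ 0.350.
p = a·p₁ + b·p₂ ≈ (-0.220, 0.234, -0.947); φ = arcsin(p_z) ≈ -71.26°, λ = atan2(p_y, p_x) ≈ 133.14°.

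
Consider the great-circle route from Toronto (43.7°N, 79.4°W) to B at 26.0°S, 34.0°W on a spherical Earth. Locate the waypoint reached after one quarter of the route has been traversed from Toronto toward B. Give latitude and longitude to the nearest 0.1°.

Write both endpoints as unit vectors p₁, p₂ with components (cos φ cos λ, cos φ sin λ, sin φ).
The central angle between the endpoints is δ = arccos(p₁·p₂) ≈ 1.417 rad (81.2°).
Interpolate at f = 1/4 with slerp weights a = sin((1−f)δ)/sin δ ≈ 0.884, b = sin(fδ)/sin δ ≈ 0.351.
p = a·p₁ + b·p₂ ≈ (0.379, -0.805, 0.457); φ = arcsin(p_z) ≈ 27.19°, λ = atan2(p_y, p_x) ≈ -64.77°.

≈ 27.2°N, 64.8°W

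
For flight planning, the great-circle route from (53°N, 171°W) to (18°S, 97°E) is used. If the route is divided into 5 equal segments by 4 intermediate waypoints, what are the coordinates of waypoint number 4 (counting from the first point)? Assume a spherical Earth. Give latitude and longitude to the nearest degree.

Convert each endpoint to a unit vector on the sphere (x = cos φ cos λ, y = cos φ sin λ, z = sin φ).
The central angle between the endpoints is δ = arccos(p₁·p₂) ≈ 1.841 rad (105.5°).
Interpolate at f = 4/5 with slerp weights a = sin((1−f)δ)/sin δ ≈ 0.373, b = sin(fδ)/sin δ ≈ 1.033.
p = a·p₁ + b·p₂ ≈ (-0.342, 0.940, -0.021); φ = arcsin(p_z) ≈ -1.19°, λ = atan2(p_y, p_x) ≈ 109.98°.

≈ (1°S, 110°E)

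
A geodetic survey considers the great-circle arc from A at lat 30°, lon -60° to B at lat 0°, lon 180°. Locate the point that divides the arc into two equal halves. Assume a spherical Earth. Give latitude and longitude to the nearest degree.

≈ lat 28°, lon -127°

Convert each endpoint to a unit vector on the sphere (x = cos φ cos λ, y = cos φ sin λ, z = sin φ).
The central angle between the endpoints is δ = arccos(p₁·p₂) ≈ 2.019 rad (115.7°).
Interpolate at f = 1/2 with slerp weights a = sin((1−f)δ)/sin δ ≈ 0.939, b = sin(fδ)/sin δ ≈ 0.939.
p = a·p₁ + b·p₂ ≈ (-0.532, -0.704, 0.470); φ = arcsin(p_z) ≈ 28.00°, λ = atan2(p_y, p_x) ≈ -127.09°.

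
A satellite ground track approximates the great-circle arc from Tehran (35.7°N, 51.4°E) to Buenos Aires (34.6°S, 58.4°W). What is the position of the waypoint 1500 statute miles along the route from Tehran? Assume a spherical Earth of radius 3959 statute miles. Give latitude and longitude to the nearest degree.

Write both endpoints as unit vectors p₁, p₂ with components (cos φ cos λ, cos φ sin λ, sin φ).
The central angle between the endpoints is δ = arccos(p₁·p₂) ≈ 2.163 rad (123.9°). The total great-circle distance is δ·R ≈ 2.163 × 3959 ≈ 8561 mi, so the target fraction is f = 1500/8561 ≈ 0.175.
Interpolate at f ≈ 0.175 with slerp weights a = sin((1−f)δ)/sin δ ≈ 1.178, b = sin(fδ)/sin δ ≈ 0.446.
p = a·p₁ + b·p₂ ≈ (0.789, 0.435, 0.434); φ = arcsin(p_z) ≈ 25.73°, λ = atan2(p_y, p_x) ≈ 28.87°.

≈ 26°N, 29°E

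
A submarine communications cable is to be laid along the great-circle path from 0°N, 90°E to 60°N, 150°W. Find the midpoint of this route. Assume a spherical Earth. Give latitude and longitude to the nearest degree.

≈ 45°N, 120°E

From cos δ = sin φ₁ sin φ₂ + cos φ₁ cos φ₂ cos Δλ, the central angle is δ ≈ 1.823 rad (104.5°).
Interpolate at f = 1/2 with slerp weights a = sin((1−f)δ)/sin δ ≈ 0.816, b = sin(fδ)/sin δ ≈ 0.816.
p = a·p₁ + b·p₂ ≈ (-0.354, 0.612, 0.707); φ = arcsin(p_z) ≈ 45.00°, λ = atan2(p_y, p_x) ≈ 120.00°.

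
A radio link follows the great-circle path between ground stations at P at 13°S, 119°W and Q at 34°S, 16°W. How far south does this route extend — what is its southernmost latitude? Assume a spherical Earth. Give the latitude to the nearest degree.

≈ 38°S

The great circle lies in the plane with unit normal n̂ = (p₁ × p₂)/|p₁ × p₂|.
Here n̂_z ≈ +0.788; the vertex latitude is φ_max = arccos|n̂_z| ≈ 38.0°.
Check via Clairaut: cos φ_max = |cos φ₁| · sin C = cos(13.0°)·sin(126.0°) ≈ 0.788, again giving ≈ 38.0°.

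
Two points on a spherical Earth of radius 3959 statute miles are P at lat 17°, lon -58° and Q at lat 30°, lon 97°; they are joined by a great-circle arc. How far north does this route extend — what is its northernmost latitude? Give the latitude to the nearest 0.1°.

The great circle lies in the plane with unit normal n̂ = (p₁ × p₂)/|p₁ × p₂|.
Here n̂_z ≈ +0.439; the vertex latitude is φ_max = arccos|n̂_z| ≈ 63.9°.

≈ 63.9°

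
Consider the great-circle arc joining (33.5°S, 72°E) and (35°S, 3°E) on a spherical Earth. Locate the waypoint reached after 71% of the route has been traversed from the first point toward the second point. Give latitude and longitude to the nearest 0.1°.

Convert each endpoint to a unit vector on the sphere (x = cos φ cos λ, y = cos φ sin λ, z = sin φ).
The central angle between the endpoints is δ = arccos(p₁·p₂) ≈ 0.975 rad (55.8°).
Interpolate at f = 0.71 with slerp weights a = sin((1−f)δ)/sin δ ≈ 0.337, b = sin(fδ)/sin δ ≈ 0.771.
p = a·p₁ + b·p₂ ≈ (0.718, 0.300, -0.628); φ = arcsin(p_z) ≈ -38.93°, λ = atan2(p_y, p_x) ≈ 22.71°.

≈ (38.9°S, 22.7°E)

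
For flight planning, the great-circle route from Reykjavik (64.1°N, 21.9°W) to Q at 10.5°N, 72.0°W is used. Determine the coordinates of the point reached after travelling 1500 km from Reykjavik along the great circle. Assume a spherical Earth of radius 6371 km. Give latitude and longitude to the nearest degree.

Convert each endpoint to a unit vector on the sphere (x = cos φ cos λ, y = cos φ sin λ, z = sin φ).
The central angle between the endpoints is δ = arccos(p₁·p₂) ≈ 1.116 rad (63.9°). The total great-circle distance is δ·R ≈ 1.116 × 6371 ≈ 7109 km, so the target fraction is f = 1500/7109 ≈ 0.211.
Interpolate at f ≈ 0.211 with slerp weights a = sin((1−f)δ)/sin δ ≈ 0.858, b = sin(fδ)/sin δ ≈ 0.260.
p = a·p₁ + b·p₂ ≈ (0.427, -0.383, 0.819); φ = arcsin(p_z) ≈ 55.03°, λ = atan2(p_y, p_x) ≈ -41.88°.

≈ 55°N, 42°W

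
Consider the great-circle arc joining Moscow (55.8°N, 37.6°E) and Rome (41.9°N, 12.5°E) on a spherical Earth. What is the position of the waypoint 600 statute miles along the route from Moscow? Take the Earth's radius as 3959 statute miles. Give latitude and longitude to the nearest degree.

Convert each endpoint to a unit vector on the sphere (x = cos φ cos λ, y = cos φ sin λ, z = sin φ).
The central angle between the endpoints is δ = arccos(p₁·p₂) ≈ 0.373 rad (21.4°). The total great-circle distance is δ·R ≈ 0.373 × 3959 ≈ 1477 mi, so the target fraction is f = 600/1477 ≈ 0.406.
Interpolate at f ≈ 0.406 with slerp weights a = sin((1−f)δ)/sin δ ≈ 0.603, b = sin(fδ)/sin δ ≈ 0.414.
p = a·p₁ + b·p₂ ≈ (0.569, 0.273, 0.775); φ = arcsin(p_z) ≈ 50.82°, λ = atan2(p_y, p_x) ≈ 25.65°.

≈ 51°N, 26°E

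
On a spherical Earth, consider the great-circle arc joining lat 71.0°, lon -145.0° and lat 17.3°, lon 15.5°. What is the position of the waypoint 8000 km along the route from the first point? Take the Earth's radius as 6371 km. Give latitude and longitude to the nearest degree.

Write both endpoints as unit vectors p₁, p₂ with components (cos φ cos λ, cos φ sin λ, sin φ).
The central angle between the endpoints is δ = arccos(p₁·p₂) ≈ 1.583 rad (90.7°). The total great-circle distance is δ·R ≈ 1.583 × 6371 ≈ 10083 km, so the target fraction is f = 8000/10083 ≈ 0.793.
Interpolate at f ≈ 0.793 with slerp weights a = sin((1−f)δ)/sin δ ≈ 0.321, b = sin(fδ)/sin δ ≈ 0.951.
p = a·p₁ + b·p₂ ≈ (0.789, 0.183, 0.586); φ = arcsin(p_z) ≈ 35.90°, λ = atan2(p_y, p_x) ≈ 13.03°.

≈ lat 36°, lon 13°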